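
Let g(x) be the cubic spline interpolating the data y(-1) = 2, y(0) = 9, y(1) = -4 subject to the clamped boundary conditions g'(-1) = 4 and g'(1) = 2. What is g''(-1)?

38

Write m_i for g''(x_i). With h_i = 1, 1 and divided differences Δ_i = 7, -13, the continuity of g' gives the tridiagonal system
  1·m_0 + 4·m_1 + 1·m_2 = 6(Δ_1 - Δ_0) = -120
Clamped end conditions give two more equations: 2h_0·m_0 + h_0·m_1 = 6(Δ_0 - g'(-1)) = 18 and h_1·m_1 + 2h_1·m_2 = 6(g'(1) - Δ_1) = 90.
Hence m_0 = 38, m_1 = -58, m_2 = 74.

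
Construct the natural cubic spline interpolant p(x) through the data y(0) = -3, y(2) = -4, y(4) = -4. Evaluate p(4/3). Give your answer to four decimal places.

-3.7593

Let m_i = p''(x_i). Step sizes h_i = 2, 2; slopes of the chords Δ_i = (y_(i+1) - y_i)/h_i = -1/2, 0.
  2·m_0 + 8·m_1 + 2·m_2 = 6(Δ_1 - Δ_0) = 3
Natural end conditions: m_0 = m_2 = 0.
Forward elimination and back-substitution give m_0 = 0, m_1 = 3/8, m_2 = 0.
On [0, 2], p(x) = -3 - 5/8·x + 0·x² + 1/32·x³.
With x = 4/3: p(4/3) = -203/54.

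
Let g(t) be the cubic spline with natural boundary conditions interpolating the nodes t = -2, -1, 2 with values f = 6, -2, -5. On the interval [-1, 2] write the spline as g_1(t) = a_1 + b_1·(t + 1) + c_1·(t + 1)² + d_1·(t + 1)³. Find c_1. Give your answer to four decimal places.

2.6250

Let σ_i = g''(x_i). Step sizes h_i = 1, 3; slopes of the chords Δ_i = (y_(i+1) - y_i)/h_i = -8, -1.
  1·σ_0 + 8·σ_1 + 3·σ_2 = 6(Δ_1 - Δ_0) = 42
Natural end conditions: σ_0 = σ_2 = 0.
Solving the tridiagonal system: σ_0 = 0, σ_1 = 21/4, σ_2 = 0.
On [-1, 2], with g_1(t) = a_1 + b_1·(t + 1) + c_1·(t + 1)² + d_1·(t + 1)³: c_1 = σ_1/2 = 21/8, d_1 = (σ_2 - σ_1)/(6h_1) = -7/24, b_1 = Δ_1 - h_1(2σ_1 + σ_2)/6 = -25/4.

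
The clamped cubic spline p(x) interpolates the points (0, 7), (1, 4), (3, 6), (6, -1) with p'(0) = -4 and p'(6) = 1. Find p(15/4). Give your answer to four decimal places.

4.6102

Let σ_i = p''(x_i). Step sizes h_i = 1, 2, 3; slopes of the chords Δ_i = (y_(i+1) - y_i)/h_i = -3, 1, -7/3.
  1·σ_0 + 6·σ_1 + 2·σ_2 = 6(Δ_1 - Δ_0) = 24
  2·σ_1 + 10·σ_2 + 3·σ_3 = 6(Δ_2 - Δ_1) = -20
Clamped end conditions give two more equations: 2h_0·σ_0 + h_0·σ_1 = 6(Δ_0 - p'(0)) = 6 and h_2·σ_2 + 2h_2·σ_3 = 6(p'(6) - Δ_2) = 20.
Solving: σ_0 = 4/19, σ_1 = 106/19, σ_2 = -92/19, σ_3 = 328/57.
On [3, 6], p(x) = 6 - 7/19·(x - 3) - 46/19·(x - 3)² + 302/513·(x - 3)³.
With (x - 3) = 3/4: p(15/4) = 2803/608.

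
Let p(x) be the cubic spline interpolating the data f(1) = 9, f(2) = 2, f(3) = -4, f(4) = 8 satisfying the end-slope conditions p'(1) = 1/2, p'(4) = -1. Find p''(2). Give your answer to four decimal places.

-4.2000

Write M_i for p''(x_i). With h_i = 1, 1, 1 and divided differences Δ_i = -7, -6, 12, the continuity of p' gives the tridiagonal system
  1·M_0 + 4·M_1 + 1·M_2 = 6(Δ_1 - Δ_0) = 6
  1·M_1 + 4·M_2 + 1·M_3 = 6(Δ_2 - Δ_1) = 108
Clamped end conditions give two more equations: 2h_0·M_0 + h_0·M_1 = 6(Δ_0 - p'(1)) = -45 and h_2·M_2 + 2h_2·M_3 = 6(p'(4) - Δ_2) = -78.
Solving: M_0 = -102/5, M_1 = -21/5, M_2 = 216/5, M_3 = -303/5.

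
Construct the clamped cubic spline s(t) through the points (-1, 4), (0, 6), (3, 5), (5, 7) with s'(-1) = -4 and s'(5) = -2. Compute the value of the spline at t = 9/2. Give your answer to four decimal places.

With m_i denoting the second derivative at x_i, h_i = 1, 3, 2, and Δ_i = (y_(i+1) − y_i)/h_i = 2, -1/3, 1:
  1·m_0 + 8·m_1 + 3·m_2 = 6(Δ_1 - Δ_0) = -14
  3·m_1 + 10·m_2 + 2·m_3 = 6(Δ_2 - Δ_1) = 8
Clamped end conditions give two more equations: 2h_0·m_0 + h_0·m_1 = 6(Δ_0 - s'(-1)) = 36 and h_2·m_2 + 2h_2·m_3 = 6(s'(5) - Δ_2) = -18.
Solving the tridiagonal system: m_0 = 815/39, m_1 = -226/39, m_2 = 149/39, m_3 = -250/39.
On [3, 5], s(t) = 5 + 23/39·(t - 3) + 149/78·(t - 3)² - 133/156·(t - 3)³.
With (t - 3) = 3/2: s(9/2) = 3039/416.

7.3053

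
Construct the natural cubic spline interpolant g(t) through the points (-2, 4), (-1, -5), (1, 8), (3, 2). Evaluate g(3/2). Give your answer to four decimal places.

9.1250

Let σ_i = g''(x_i). Step sizes h_i = 1, 2, 2; slopes of the chords Δ_i = (y_(i+1) - y_i)/h_i = -9, 13/2, -3.
  1·σ_0 + 6·σ_1 + 2·σ_2 = 6(Δ_1 - Δ_0) = 93
  2·σ_1 + 8·σ_2 + 2·σ_3 = 6(Δ_2 - Δ_1) = -57
Natural end conditions: σ_0 = σ_3 = 0.
Solving the tridiagonal system: σ_0 = 0, σ_1 = 39/2, σ_2 = -12, σ_3 = 0.
On [1, 3], g(t) = 8 + 5·(t - 1) - 6·(t - 1)² + 1·(t - 1)³.
With (t - 1) = 1/2: g(3/2) = 73/8.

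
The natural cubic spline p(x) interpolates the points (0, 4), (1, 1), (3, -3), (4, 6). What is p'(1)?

Write m_i for p''(x_i). With h_i = 1, 2, 1 and divided differences Δ_i = -3, -2, 9, the continuity of p' gives the tridiagonal system
  1·m_0 + 6·m_1 + 2·m_2 = 6(Δ_1 - Δ_0) = 6
  2·m_1 + 6·m_2 + 1·m_3 = 6(Δ_2 - Δ_1) = 66
Natural end conditions: m_0 = m_3 = 0.
Forward elimination and back-substitution give m_0 = 0, m_1 = -3, m_2 = 12, m_3 = 0.
On [1, 3], p'(x) = b_1 + 2c_1·(x - 1) + 3d_1·(x - 1)² with b_1 = Δ_1 - h_1(2m_1 + m_2)/6 = -4, c_1 = m_1/2 = -3/2, d_1 = (m_2 - m_1)/(6h_1) = 5/4. So p'(1) = -4.

-4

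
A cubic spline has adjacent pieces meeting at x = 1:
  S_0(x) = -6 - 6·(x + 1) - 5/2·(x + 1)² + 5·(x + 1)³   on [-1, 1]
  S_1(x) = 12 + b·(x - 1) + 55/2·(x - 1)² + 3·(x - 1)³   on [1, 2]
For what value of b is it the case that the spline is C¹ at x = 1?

S_0'(x) = -6 - 5·(x + 1) + 15·(x + 1)², so S_0'(1) = 44. On the right, S_1'(1) = b, so b = 44.

44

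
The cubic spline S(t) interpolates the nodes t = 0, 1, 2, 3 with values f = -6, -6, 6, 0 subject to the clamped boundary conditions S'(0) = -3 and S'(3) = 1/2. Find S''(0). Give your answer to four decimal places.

-6.4667

With m_i denoting the second derivative at x_i, h_i = 1, 1, 1, and Δ_i = (y_(i+1) − y_i)/h_i = 0, 12, -6:
  1·m_0 + 4·m_1 + 1·m_2 = 6(Δ_1 - Δ_0) = 72
  1·m_1 + 4·m_2 + 1·m_3 = 6(Δ_2 - Δ_1) = -108
Clamped end conditions give two more equations: 2h_0·m_0 + h_0·m_1 = 6(Δ_0 - S'(0)) = 18 and h_2·m_2 + 2h_2·m_3 = 6(S'(3) - Δ_2) = 39.
Hence m_0 = -97/15, m_1 = 464/15, m_2 = -679/15, m_3 = 632/15.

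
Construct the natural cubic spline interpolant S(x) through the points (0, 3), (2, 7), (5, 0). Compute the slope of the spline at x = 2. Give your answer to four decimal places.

With m_i denoting the second derivative at x_i, h_i = 2, 3, and Δ_i = (y_(i+1) − y_i)/h_i = 2, -7/3:
  2·m_0 + 10·m_1 + 3·m_2 = 6(Δ_1 - Δ_0) = -26
Natural end conditions: m_0 = m_2 = 0.
Forward elimination and back-substitution give m_0 = 0, m_1 = -13/5, m_2 = 0.
On [2, 5], S'(x) = b_1 + 2c_1·(x - 2) + 3d_1·(x - 2)² with b_1 = Δ_1 - h_1(2m_1 + m_2)/6 = 4/15, c_1 = m_1/2 = -13/10, d_1 = (m_2 - m_1)/(6h_1) = 13/90. So S'(2) = 4/15.

0.2667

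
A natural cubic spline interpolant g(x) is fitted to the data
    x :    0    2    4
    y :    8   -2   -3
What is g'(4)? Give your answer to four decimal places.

Put M_i = g'' at the i-th knot. Here h = (2, 2) and Δ = (-5, -1/2), so the interior equations h_(i-1)·M_(i-1) + 2(h_(i-1)+h_i)·M_i + h_i·M_(i+1) = 6(Δ_i − Δ_(i-1)) read
  2·M_0 + 8·M_1 + 2·M_2 = 6(Δ_1 - Δ_0) = 27
Natural end conditions: M_0 = M_2 = 0.
Forward elimination and back-substitution give M_0 = 0, M_1 = 27/8, M_2 = 0.
On [2, 4], g'(x) = b_1 + 2c_1·(x - 2) + 3d_1·(x - 2)² with b_1 = Δ_1 - h_1(2M_1 + M_2)/6 = -11/4, c_1 = M_1/2 = 27/16, d_1 = (M_2 - M_1)/(6h_1) = -9/32. So g'(4) = 5/8.

0.6250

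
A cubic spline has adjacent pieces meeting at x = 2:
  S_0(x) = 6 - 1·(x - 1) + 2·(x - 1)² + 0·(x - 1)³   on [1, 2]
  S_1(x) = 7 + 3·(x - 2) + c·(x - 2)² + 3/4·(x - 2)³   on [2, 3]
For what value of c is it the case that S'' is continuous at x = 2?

S_0''(x) = 4 + 0·(x - 1), so S_0''(2) = 4. On the right, S_1''(2) = 2c, so c = 2.

2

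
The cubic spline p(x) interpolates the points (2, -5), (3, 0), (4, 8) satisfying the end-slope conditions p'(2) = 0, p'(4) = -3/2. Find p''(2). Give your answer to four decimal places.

9.7500

Put σ_i = p'' at the i-th knot. Here h = (1, 1) and Δ = (5, 8), so the interior equations h_(i-1)·σ_(i-1) + 2(h_(i-1)+h_i)·σ_i + h_i·σ_(i+1) = 6(Δ_i − Δ_(i-1)) read
  1·σ_0 + 4·σ_1 + 1·σ_2 = 6(Δ_1 - Δ_0) = 18
Clamped end conditions give two more equations: 2h_0·σ_0 + h_0·σ_1 = 6(Δ_0 - p'(2)) = 30 and h_1·σ_1 + 2h_1·σ_2 = 6(p'(4) - Δ_1) = -57.
Hence σ_0 = 39/4, σ_1 = 21/2, σ_2 = -135/4.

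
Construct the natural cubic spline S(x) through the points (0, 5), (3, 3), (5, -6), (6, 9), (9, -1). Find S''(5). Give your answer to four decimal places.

24.7215

With σ_i denoting the second derivative at x_i, h_i = 3, 2, 1, 3, and Δ_i = (y_(i+1) − y_i)/h_i = -2/3, -9/2, 15, -10/3:
  3·σ_0 + 10·σ_1 + 2·σ_2 = 6(Δ_1 - Δ_0) = -23
  2·σ_1 + 6·σ_2 + 1·σ_3 = 6(Δ_2 - Δ_1) = 117
  1·σ_2 + 8·σ_3 + 3·σ_4 = 6(Δ_3 - Δ_2) = -110
Natural end conditions: σ_0 = σ_4 = 0.
Solving: σ_0 = 0, σ_1 = -3173/438, σ_2 = 5414/219, σ_3 = -3688/219, σ_4 = 0.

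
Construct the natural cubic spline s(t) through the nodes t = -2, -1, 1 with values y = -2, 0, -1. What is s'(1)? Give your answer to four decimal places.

Let σ_i = s''(x_i). Step sizes h_i = 1, 2; slopes of the chords Δ_i = (y_(i+1) - y_i)/h_i = 2, -1/2.
  1·σ_0 + 6·σ_1 + 2·σ_2 = 6(Δ_1 - Δ_0) = -15
Natural end conditions: σ_0 = σ_2 = 0.
Hence σ_0 = 0, σ_1 = -5/2, σ_2 = 0.
On [-1, 1], s'(t) = b_1 + 2c_1·(t + 1) + 3d_1·(t + 1)² with b_1 = Δ_1 - h_1(2σ_1 + σ_2)/6 = 7/6, c_1 = σ_1/2 = -5/4, d_1 = (σ_2 - σ_1)/(6h_1) = 5/24. So s'(1) = -4/3.

-1.3333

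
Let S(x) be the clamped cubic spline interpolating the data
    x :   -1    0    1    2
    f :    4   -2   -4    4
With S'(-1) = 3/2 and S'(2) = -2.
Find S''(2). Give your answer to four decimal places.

-41.9333

Put m_i = S'' at the i-th knot. Here h = (1, 1, 1) and Δ = (-6, -2, 8), so the interior equations h_(i-1)·m_(i-1) + 2(h_(i-1)+h_i)·m_i + h_i·m_(i+1) = 6(Δ_i − Δ_(i-1)) read
  1·m_0 + 4·m_1 + 1·m_2 = 6(Δ_1 - Δ_0) = 24
  1·m_1 + 4·m_2 + 1·m_3 = 6(Δ_2 - Δ_1) = 60
Clamped end conditions give two more equations: 2h_0·m_0 + h_0·m_1 = 6(Δ_0 - S'(-1)) = -45 and h_2·m_2 + 2h_2·m_3 = 6(S'(2) - Δ_2) = -60.
Forward elimination and back-substitution give m_0 = -386/15, m_1 = 97/15, m_2 = 358/15, m_3 = -629/15.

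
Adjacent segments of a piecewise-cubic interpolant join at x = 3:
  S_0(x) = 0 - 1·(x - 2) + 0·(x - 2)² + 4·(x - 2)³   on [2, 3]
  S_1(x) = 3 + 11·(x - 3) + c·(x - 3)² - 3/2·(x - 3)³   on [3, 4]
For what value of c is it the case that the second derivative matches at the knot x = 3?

12

S_0''(x) = 0 + 24·(x - 2), so S_0''(3) = 24. On the right, S_1''(3) = 2c, so c = 12.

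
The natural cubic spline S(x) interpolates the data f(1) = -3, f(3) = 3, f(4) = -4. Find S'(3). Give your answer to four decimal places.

-3.6667

Let M_i = S''(x_i). Step sizes h_i = 2, 1; slopes of the chords Δ_i = (y_(i+1) - y_i)/h_i = 3, -7.
  2·M_0 + 6·M_1 + 1·M_2 = 6(Δ_1 - Δ_0) = -60
Natural end conditions: M_0 = M_2 = 0.
Solving the tridiagonal system: M_0 = 0, M_1 = -10, M_2 = 0.
On [3, 4], S'(x) = b_1 + 2c_1·(x - 3) + 3d_1·(x - 3)² with b_1 = Δ_1 - h_1(2M_1 + M_2)/6 = -11/3, c_1 = M_1/2 = -5, d_1 = (M_2 - M_1)/(6h_1) = 5/3. So S'(3) = -11/3.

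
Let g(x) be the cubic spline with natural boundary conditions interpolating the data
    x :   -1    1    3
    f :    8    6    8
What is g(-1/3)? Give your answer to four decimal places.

Put M_i = g'' at the i-th knot. Here h = (2, 2) and Δ = (-1, 1), so the interior equations h_(i-1)·M_(i-1) + 2(h_(i-1)+h_i)·M_i + h_i·M_(i+1) = 6(Δ_i − Δ_(i-1)) read
  2·M_0 + 8·M_1 + 2·M_2 = 6(Δ_1 - Δ_0) = 12
Natural end conditions: M_0 = M_2 = 0.
Hence M_0 = 0, M_1 = 3/2, M_2 = 0.
On [-1, 1], g(x) = 8 - 3/2·(x + 1) + 0·(x + 1)² + 1/8·(x + 1)³.
With (x + 1) = 2/3: g(-1/3) = 190/27.

7.0370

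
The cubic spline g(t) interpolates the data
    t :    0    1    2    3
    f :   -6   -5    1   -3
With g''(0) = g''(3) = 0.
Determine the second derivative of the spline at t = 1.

12

With M_i denoting the second derivative at x_i, h_i = 1, 1, 1, and Δ_i = (y_(i+1) − y_i)/h_i = 1, 6, -4:
  1·M_0 + 4·M_1 + 1·M_2 = 6(Δ_1 - Δ_0) = 30
  1·M_1 + 4·M_2 + 1·M_3 = 6(Δ_2 - Δ_1) = -60
Natural end conditions: M_0 = M_3 = 0.
Solving: M_0 = 0, M_1 = 12, M_2 = -18, M_3 = 0.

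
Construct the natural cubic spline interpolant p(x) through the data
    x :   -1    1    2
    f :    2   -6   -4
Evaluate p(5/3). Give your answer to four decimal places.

-4.9630

Let σ_i = p''(x_i). Step sizes h_i = 2, 1; slopes of the chords Δ_i = (y_(i+1) - y_i)/h_i = -4, 2.
  2·σ_0 + 6·σ_1 + 1·σ_2 = 6(Δ_1 - Δ_0) = 36
Natural end conditions: σ_0 = σ_2 = 0.
Solving the tridiagonal system: σ_0 = 0, σ_1 = 6, σ_2 = 0.
On [1, 2], p(x) = -6 + 0·(x - 1) + 3·(x - 1)² - 1·(x - 1)³.
With (x - 1) = 2/3: p(5/3) = -134/27.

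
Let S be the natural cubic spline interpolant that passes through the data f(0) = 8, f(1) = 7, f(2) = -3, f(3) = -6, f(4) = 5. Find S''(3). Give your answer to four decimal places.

Put m_i = S'' at the i-th knot. Here h = (1, 1, 1, 1) and Δ = (-1, -10, -3, 11), so the interior equations h_(i-1)·m_(i-1) + 2(h_(i-1)+h_i)·m_i + h_i·m_(i+1) = 6(Δ_i − Δ_(i-1)) read
  1·m_0 + 4·m_1 + 1·m_2 = 6(Δ_1 - Δ_0) = -54
  1·m_1 + 4·m_2 + 1·m_3 = 6(Δ_2 - Δ_1) = 42
  1·m_2 + 4·m_3 + 1·m_4 = 6(Δ_3 - Δ_2) = 84
Natural end conditions: m_0 = m_4 = 0.
Solving: m_0 = 0, m_1 = -447/28, m_2 = 69/7, m_3 = 519/28, m_4 = 0.

18.5357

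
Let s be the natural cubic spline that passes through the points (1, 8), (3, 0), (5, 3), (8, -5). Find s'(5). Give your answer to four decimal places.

Put M_i = s'' at the i-th knot. Here h = (2, 2, 3) and Δ = (-4, 3/2, -8/3), so the interior equations h_(i-1)·M_(i-1) + 2(h_(i-1)+h_i)·M_i + h_i·M_(i+1) = 6(Δ_i − Δ_(i-1)) read
  2·M_0 + 8·M_1 + 2·M_2 = 6(Δ_1 - Δ_0) = 33
  2·M_1 + 10·M_2 + 3·M_3 = 6(Δ_2 - Δ_1) = -25
Natural end conditions: M_0 = M_3 = 0.
Forward elimination and back-substitution give M_0 = 0, M_1 = 5, M_2 = -7/2, M_3 = 0.
On [5, 8], s'(x) = b_2 + 2c_2·(x - 5) + 3d_2·(x - 5)² with b_2 = Δ_2 - h_2(2M_2 + M_3)/6 = 5/6, c_2 = M_2/2 = -7/4, d_2 = (M_3 - M_2)/(6h_2) = 7/36. So s'(5) = 5/6.

0.8333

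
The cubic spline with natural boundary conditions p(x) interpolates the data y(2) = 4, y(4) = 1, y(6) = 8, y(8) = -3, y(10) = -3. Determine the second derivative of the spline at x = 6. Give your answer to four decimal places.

-9.9643

Let σ_i = p''(x_i). Step sizes h_i = 2, 2, 2, 2; slopes of the chords Δ_i = (y_(i+1) - y_i)/h_i = -3/2, 7/2, -11/2, 0.
  2·σ_0 + 8·σ_1 + 2·σ_2 = 6(Δ_1 - Δ_0) = 30
  2·σ_1 + 8·σ_2 + 2·σ_3 = 6(Δ_2 - Δ_1) = -54
  2·σ_2 + 8·σ_3 + 2·σ_4 = 6(Δ_3 - Δ_2) = 33
Natural end conditions: σ_0 = σ_4 = 0.
Solving the tridiagonal system: σ_0 = 0, σ_1 = 699/112, σ_2 = -279/28, σ_3 = 741/112, σ_4 = 0.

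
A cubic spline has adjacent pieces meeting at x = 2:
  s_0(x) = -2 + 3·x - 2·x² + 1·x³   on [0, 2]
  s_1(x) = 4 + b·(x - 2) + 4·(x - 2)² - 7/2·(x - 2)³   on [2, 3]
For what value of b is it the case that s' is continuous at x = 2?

7

s_0'(x) = 3 - 4·x + 3·x², so s_0'(2) = 7. On the right, s_1'(2) = b, so b = 7.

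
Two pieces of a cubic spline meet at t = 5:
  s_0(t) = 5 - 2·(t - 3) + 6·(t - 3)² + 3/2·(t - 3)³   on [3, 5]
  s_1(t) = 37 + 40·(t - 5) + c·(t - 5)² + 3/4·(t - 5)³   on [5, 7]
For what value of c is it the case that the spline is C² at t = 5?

15

s_0''(t) = 12 + 9·(t - 3), so s_0''(5) = 30. On the right, s_1''(5) = 2c, so c = 15.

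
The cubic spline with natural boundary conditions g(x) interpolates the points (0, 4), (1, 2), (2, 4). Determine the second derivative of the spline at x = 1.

6

With M_i denoting the second derivative at x_i, h_i = 1, 1, and Δ_i = (y_(i+1) − y_i)/h_i = -2, 2:
  1·M_0 + 4·M_1 + 1·M_2 = 6(Δ_1 - Δ_0) = 24
Natural end conditions: M_0 = M_2 = 0.
Forward elimination and back-substitution give M_0 = 0, M_1 = 6, M_2 = 0.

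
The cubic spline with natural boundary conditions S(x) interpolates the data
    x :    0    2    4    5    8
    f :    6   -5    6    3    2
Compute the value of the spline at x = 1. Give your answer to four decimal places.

-2.3706

Let σ_i = S''(x_i). Step sizes h_i = 2, 2, 1, 3; slopes of the chords Δ_i = (y_(i+1) - y_i)/h_i = -11/2, 11/2, -3, -1/3.
  2·σ_0 + 8·σ_1 + 2·σ_2 = 6(Δ_1 - Δ_0) = 66
  2·σ_1 + 6·σ_2 + 1·σ_3 = 6(Δ_2 - Δ_1) = -51
  1·σ_2 + 8·σ_3 + 3·σ_4 = 6(Δ_3 - Δ_2) = 16
Natural end conditions: σ_0 = σ_4 = 0.
Hence σ_0 = 0, σ_1 = 1975/172, σ_2 = -556/43, σ_3 = 311/86, σ_4 = 0.
On [0, 2], S(x) = 6 - 4813/516·x + 0·x² + 1975/2064·x³.
With x = 1: S(1) = -1631/688.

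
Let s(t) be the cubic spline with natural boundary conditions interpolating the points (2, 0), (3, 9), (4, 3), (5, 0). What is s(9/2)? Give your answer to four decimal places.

Let σ_i = s''(x_i). Step sizes h_i = 1, 1, 1; slopes of the chords Δ_i = (y_(i+1) - y_i)/h_i = 9, -6, -3.
  1·σ_0 + 4·σ_1 + 1·σ_2 = 6(Δ_1 - Δ_0) = -90
  1·σ_1 + 4·σ_2 + 1·σ_3 = 6(Δ_2 - Δ_1) = 18
Natural end conditions: σ_0 = σ_3 = 0.
Forward elimination and back-substitution give σ_0 = 0, σ_1 = -126/5, σ_2 = 54/5, σ_3 = 0.
On [4, 5], s(t) = 3 - 33/5·(t - 4) + 27/5·(t - 4)² - 9/5·(t - 4)³.
With (t - 4) = 1/2: s(9/2) = 33/40.

0.8250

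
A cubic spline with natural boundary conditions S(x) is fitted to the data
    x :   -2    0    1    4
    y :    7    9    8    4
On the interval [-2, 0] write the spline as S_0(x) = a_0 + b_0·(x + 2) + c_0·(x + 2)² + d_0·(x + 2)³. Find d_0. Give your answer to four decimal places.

With M_i denoting the second derivative at x_i, h_i = 2, 1, 3, and Δ_i = (y_(i+1) − y_i)/h_i = 1, -1, -4/3:
  2·M_0 + 6·M_1 + 1·M_2 = 6(Δ_1 - Δ_0) = -12
  1·M_1 + 8·M_2 + 3·M_3 = 6(Δ_2 - Δ_1) = -2
Natural end conditions: M_0 = M_3 = 0.
Solving: M_0 = 0, M_1 = -2, M_2 = 0, M_3 = 0.
On [-2, 0], with S_0(x) = a_0 + b_0·(x + 2) + c_0·(x + 2)² + d_0·(x + 2)³: c_0 = M_0/2 = 0, d_0 = (M_1 - M_0)/(6h_0) = -1/6, b_0 = Δ_0 - h_0(2M_0 + M_1)/6 = 5/3.

-0.1667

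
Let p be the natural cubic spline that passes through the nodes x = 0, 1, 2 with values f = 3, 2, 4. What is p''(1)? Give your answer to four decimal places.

4.5000

Put M_i = p'' at the i-th knot. Here h = (1, 1) and Δ = (-1, 2), so the interior equations h_(i-1)·M_(i-1) + 2(h_(i-1)+h_i)·M_i + h_i·M_(i+1) = 6(Δ_i − Δ_(i-1)) read
  1·M_0 + 4·M_1 + 1·M_2 = 6(Δ_1 - Δ_0) = 18
Natural end conditions: M_0 = M_2 = 0.
Solving: M_0 = 0, M_1 = 9/2, M_2 = 0.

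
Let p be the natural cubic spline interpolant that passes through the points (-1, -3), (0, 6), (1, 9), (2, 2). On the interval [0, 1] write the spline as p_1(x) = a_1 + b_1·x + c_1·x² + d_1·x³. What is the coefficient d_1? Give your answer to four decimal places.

-1.3333

Let M_i = p''(x_i). Step sizes h_i = 1, 1, 1; slopes of the chords Δ_i = (y_(i+1) - y_i)/h_i = 9, 3, -7.
  1·M_0 + 4·M_1 + 1·M_2 = 6(Δ_1 - Δ_0) = -36
  1·M_1 + 4·M_2 + 1·M_3 = 6(Δ_2 - Δ_1) = -60
Natural end conditions: M_0 = M_3 = 0.
Solving the tridiagonal system: M_0 = 0, M_1 = -28/5, M_2 = -68/5, M_3 = 0.
On [0, 1], with p_1(x) = a_1 + b_1·x + c_1·x² + d_1·x³: c_1 = M_1/2 = -14/5, d_1 = (M_2 - M_1)/(6h_1) = -4/3, b_1 = Δ_1 - h_1(2M_1 + M_2)/6 = 107/15.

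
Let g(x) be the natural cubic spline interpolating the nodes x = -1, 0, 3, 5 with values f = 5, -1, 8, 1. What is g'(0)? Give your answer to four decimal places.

-2.9155

Put σ_i = g'' at the i-th knot. Here h = (1, 3, 2) and Δ = (-6, 3, -7/2), so the interior equations h_(i-1)·σ_(i-1) + 2(h_(i-1)+h_i)·σ_i + h_i·σ_(i+1) = 6(Δ_i − Δ_(i-1)) read
  1·σ_0 + 8·σ_1 + 3·σ_2 = 6(Δ_1 - Δ_0) = 54
  3·σ_1 + 10·σ_2 + 2·σ_3 = 6(Δ_2 - Δ_1) = -39
Natural end conditions: σ_0 = σ_3 = 0.
Forward elimination and back-substitution give σ_0 = 0, σ_1 = 657/71, σ_2 = -474/71, σ_3 = 0.
On [0, 3], g'(x) = b_1 + 2c_1·x + 3d_1·x² with b_1 = Δ_1 - h_1(2σ_1 + σ_2)/6 = -207/71, c_1 = σ_1/2 = 657/142, d_1 = (σ_2 - σ_1)/(6h_1) = -377/426. So g'(0) = -207/71.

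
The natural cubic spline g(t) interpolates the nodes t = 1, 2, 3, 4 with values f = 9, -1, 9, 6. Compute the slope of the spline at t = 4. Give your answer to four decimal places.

Put σ_i = g'' at the i-th knot. Here h = (1, 1, 1) and Δ = (-10, 10, -3), so the interior equations h_(i-1)·σ_(i-1) + 2(h_(i-1)+h_i)·σ_i + h_i·σ_(i+1) = 6(Δ_i − Δ_(i-1)) read
  1·σ_0 + 4·σ_1 + 1·σ_2 = 6(Δ_1 - Δ_0) = 120
  1·σ_1 + 4·σ_2 + 1·σ_3 = 6(Δ_2 - Δ_1) = -78
Natural end conditions: σ_0 = σ_3 = 0.
Solving: σ_0 = 0, σ_1 = 186/5, σ_2 = -144/5, σ_3 = 0.
On [3, 4], g'(t) = b_2 + 2c_2·(t - 3) + 3d_2·(t - 3)² with b_2 = Δ_2 - h_2(2σ_2 + σ_3)/6 = 33/5, c_2 = σ_2/2 = -72/5, d_2 = (σ_3 - σ_2)/(6h_2) = 24/5. So g'(4) = -39/5.

-7.8000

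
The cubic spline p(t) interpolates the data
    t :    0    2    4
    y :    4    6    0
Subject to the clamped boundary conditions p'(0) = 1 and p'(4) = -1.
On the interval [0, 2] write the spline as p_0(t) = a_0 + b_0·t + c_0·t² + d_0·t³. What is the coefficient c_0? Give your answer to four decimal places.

1.2500

Put σ_i = p'' at the i-th knot. Here h = (2, 2) and Δ = (1, -3), so the interior equations h_(i-1)·σ_(i-1) + 2(h_(i-1)+h_i)·σ_i + h_i·σ_(i+1) = 6(Δ_i − Δ_(i-1)) read
  2·σ_0 + 8·σ_1 + 2·σ_2 = 6(Δ_1 - Δ_0) = -24
Clamped end conditions give two more equations: 2h_0·σ_0 + h_0·σ_1 = 6(Δ_0 - p'(0)) = 0 and h_1·σ_1 + 2h_1·σ_2 = 6(p'(4) - Δ_1) = 12.
Forward elimination and back-substitution give σ_0 = 5/2, σ_1 = -5, σ_2 = 11/2.
On [0, 2], with p_0(t) = a_0 + b_0·t + c_0·t² + d_0·t³: c_0 = σ_0/2 = 5/4, d_0 = (σ_1 - σ_0)/(6h_0) = -5/8, b_0 = Δ_0 - h_0(2σ_0 + σ_1)/6 = 1.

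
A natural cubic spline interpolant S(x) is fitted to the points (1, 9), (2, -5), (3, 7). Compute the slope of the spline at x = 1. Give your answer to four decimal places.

Let m_i = S''(x_i). Step sizes h_i = 1, 1; slopes of the chords Δ_i = (y_(i+1) - y_i)/h_i = -14, 12.
  1·m_0 + 4·m_1 + 1·m_2 = 6(Δ_1 - Δ_0) = 156
Natural end conditions: m_0 = m_2 = 0.
Forward elimination and back-substitution give m_0 = 0, m_1 = 39, m_2 = 0.
On [1, 2], S'(x) = b_0 + 2c_0·(x - 1) + 3d_0·(x - 1)² with b_0 = Δ_0 - h_0(2m_0 + m_1)/6 = -41/2, c_0 = m_0/2 = 0, d_0 = (m_1 - m_0)/(6h_0) = 13/2. So S'(1) = -41/2.

-20.5000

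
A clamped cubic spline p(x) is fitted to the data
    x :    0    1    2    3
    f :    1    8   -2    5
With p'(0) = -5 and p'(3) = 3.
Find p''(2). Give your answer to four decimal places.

47.7333

Put M_i = p'' at the i-th knot. Here h = (1, 1, 1) and Δ = (7, -10, 7), so the interior equations h_(i-1)·M_(i-1) + 2(h_(i-1)+h_i)·M_i + h_i·M_(i+1) = 6(Δ_i − Δ_(i-1)) read
  1·M_0 + 4·M_1 + 1·M_2 = 6(Δ_1 - Δ_0) = -102
  1·M_1 + 4·M_2 + 1·M_3 = 6(Δ_2 - Δ_1) = 102
Clamped end conditions give two more equations: 2h_0·M_0 + h_0·M_1 = 6(Δ_0 - p'(0)) = 72 and h_2·M_2 + 2h_2·M_3 = 6(p'(3) - Δ_2) = -24.
Forward elimination and back-substitution give M_0 = 938/15, M_1 = -796/15, M_2 = 716/15, M_3 = -538/15.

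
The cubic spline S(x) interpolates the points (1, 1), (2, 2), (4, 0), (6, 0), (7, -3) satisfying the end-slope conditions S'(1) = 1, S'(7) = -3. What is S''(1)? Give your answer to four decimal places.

1.5606

Write M_i for S''(x_i). With h_i = 1, 2, 2, 1 and divided differences Δ_i = 1, -1, 0, -3, the continuity of S' gives the tridiagonal system
  1·M_0 + 6·M_1 + 2·M_2 = 6(Δ_1 - Δ_0) = -12
  2·M_1 + 8·M_2 + 2·M_3 = 6(Δ_2 - Δ_1) = 6
  2·M_2 + 6·M_3 + 1·M_4 = 6(Δ_3 - Δ_2) = -18
Clamped end conditions give two more equations: 2h_0·M_0 + h_0·M_1 = 6(Δ_0 - S'(1)) = 0 and h_3·M_3 + 2h_3·M_4 = 6(S'(7) - Δ_3) = 0.
Forward elimination and back-substitution give M_0 = 103/66, M_1 = -103/33, M_2 = 31/12, M_3 = -139/33, M_4 = 139/66.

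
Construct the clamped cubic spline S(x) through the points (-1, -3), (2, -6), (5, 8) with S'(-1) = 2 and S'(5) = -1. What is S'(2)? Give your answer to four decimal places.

Let σ_i = S''(x_i). Step sizes h_i = 3, 3; slopes of the chords Δ_i = (y_(i+1) - y_i)/h_i = -1, 14/3.
  3·σ_0 + 12·σ_1 + 3·σ_2 = 6(Δ_1 - Δ_0) = 34
Clamped end conditions give two more equations: 2h_0·σ_0 + h_0·σ_1 = 6(Δ_0 - S'(-1)) = -18 and h_1·σ_1 + 2h_1·σ_2 = 6(S'(5) - Δ_1) = -34.
Solving: σ_0 = -19/3, σ_1 = 20/3, σ_2 = -9.
On [2, 5], S'(x) = b_1 + 2c_1·(x - 2) + 3d_1·(x - 2)² with b_1 = Δ_1 - h_1(2σ_1 + σ_2)/6 = 5/2, c_1 = σ_1/2 = 10/3, d_1 = (σ_2 - σ_1)/(6h_1) = -47/54. So S'(2) = 5/2.

2.5000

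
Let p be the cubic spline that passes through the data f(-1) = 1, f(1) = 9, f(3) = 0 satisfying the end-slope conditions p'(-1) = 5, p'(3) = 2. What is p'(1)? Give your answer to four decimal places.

Write M_i for p''(x_i). With h_i = 2, 2 and divided differences Δ_i = 4, -9/2, the continuity of p' gives the tridiagonal system
  2·M_0 + 8·M_1 + 2·M_2 = 6(Δ_1 - Δ_0) = -51
Clamped end conditions give two more equations: 2h_0·M_0 + h_0·M_1 = 6(Δ_0 - p'(-1)) = -6 and h_1·M_1 + 2h_1·M_2 = 6(p'(3) - Δ_1) = 39.
Hence M_0 = 33/8, M_1 = -45/4, M_2 = 123/8.
On [1, 3], p'(x) = b_1 + 2c_1·(x - 1) + 3d_1·(x - 1)² with b_1 = Δ_1 - h_1(2M_1 + M_2)/6 = -17/8, c_1 = M_1/2 = -45/8, d_1 = (M_2 - M_1)/(6h_1) = 71/32. So p'(1) = -17/8.

-2.1250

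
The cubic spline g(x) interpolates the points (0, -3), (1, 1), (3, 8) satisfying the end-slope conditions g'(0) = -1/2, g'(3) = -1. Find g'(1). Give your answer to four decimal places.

6.0833

Write M_i for g''(x_i). With h_i = 1, 2 and divided differences Δ_i = 4, 7/2, the continuity of g' gives the tridiagonal system
  1·M_0 + 6·M_1 + 2·M_2 = 6(Δ_1 - Δ_0) = -3
Clamped end conditions give two more equations: 2h_0·M_0 + h_0·M_1 = 6(Δ_0 - g'(0)) = 27 and h_1·M_1 + 2h_1·M_2 = 6(g'(3) - Δ_1) = -27.
Hence M_0 = 83/6, M_1 = -2/3, M_2 = -77/12.
On [1, 3], g'(x) = b_1 + 2c_1·(x - 1) + 3d_1·(x - 1)² with b_1 = Δ_1 - h_1(2M_1 + M_2)/6 = 73/12, c_1 = M_1/2 = -1/3, d_1 = (M_2 - M_1)/(6h_1) = -23/48. So g'(1) = 73/12.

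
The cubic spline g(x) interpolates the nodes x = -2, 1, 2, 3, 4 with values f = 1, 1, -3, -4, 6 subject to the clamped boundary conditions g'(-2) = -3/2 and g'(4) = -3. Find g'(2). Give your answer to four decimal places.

-5.3889

Put m_i = g'' at the i-th knot. Here h = (3, 1, 1, 1) and Δ = (0, -4, -1, 10), so the interior equations h_(i-1)·m_(i-1) + 2(h_(i-1)+h_i)·m_i + h_i·m_(i+1) = 6(Δ_i − Δ_(i-1)) read
  3·m_0 + 8·m_1 + 1·m_2 = 6(Δ_1 - Δ_0) = -24
  1·m_1 + 4·m_2 + 1·m_3 = 6(Δ_2 - Δ_1) = 18
  1·m_2 + 4·m_3 + 1·m_4 = 6(Δ_3 - Δ_2) = 66
Clamped end conditions give two more equations: 2h_0·m_0 + h_0·m_1 = 6(Δ_0 - g'(-2)) = 9 and h_3·m_3 + 2h_3·m_4 = 6(g'(4) - Δ_3) = -78.
Solving: m_0 = 127/36, m_1 = -73/18, m_2 = -77/36, m_3 = 551/18, m_4 = -1955/36.
On [2, 3], g'(x) = b_2 + 2c_2·(x - 2) + 3d_2·(x - 2)² with b_2 = Δ_2 - h_2(2m_2 + m_3)/6 = -97/18, c_2 = m_2/2 = -77/72, d_2 = (m_3 - m_2)/(6h_2) = 131/24. So g'(2) = -97/18.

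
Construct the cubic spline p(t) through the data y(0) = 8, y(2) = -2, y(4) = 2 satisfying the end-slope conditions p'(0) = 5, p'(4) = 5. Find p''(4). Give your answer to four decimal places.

-0.7500

Put σ_i = p'' at the i-th knot. Here h = (2, 2) and Δ = (-5, 2), so the interior equations h_(i-1)·σ_(i-1) + 2(h_(i-1)+h_i)·σ_i + h_i·σ_(i+1) = 6(Δ_i − Δ_(i-1)) read
  2·σ_0 + 8·σ_1 + 2·σ_2 = 6(Δ_1 - Δ_0) = 42
Clamped end conditions give two more equations: 2h_0·σ_0 + h_0·σ_1 = 6(Δ_0 - p'(0)) = -60 and h_1·σ_1 + 2h_1·σ_2 = 6(p'(4) - Δ_1) = 18.
Forward elimination and back-substitution give σ_0 = -81/4, σ_1 = 21/2, σ_2 = -3/4.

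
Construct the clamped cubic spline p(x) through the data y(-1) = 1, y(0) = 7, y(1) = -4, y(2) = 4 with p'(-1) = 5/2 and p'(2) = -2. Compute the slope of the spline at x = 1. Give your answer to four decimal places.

With M_i denoting the second derivative at x_i, h_i = 1, 1, 1, and Δ_i = (y_(i+1) − y_i)/h_i = 6, -11, 8:
  1·M_0 + 4·M_1 + 1·M_2 = 6(Δ_1 - Δ_0) = -102
  1·M_1 + 4·M_2 + 1·M_3 = 6(Δ_2 - Δ_1) = 114
Clamped end conditions give two more equations: 2h_0·M_0 + h_0·M_1 = 6(Δ_0 - p'(-1)) = 21 and h_2·M_2 + 2h_2·M_3 = 6(p'(2) - Δ_2) = -60.
Hence M_0 = 172/5, M_1 = -239/5, M_2 = 274/5, M_3 = -287/5.
On [1, 2], p'(x) = b_2 + 2c_2·(x - 1) + 3d_2·(x - 1)² with b_2 = Δ_2 - h_2(2M_2 + M_3)/6 = -7/10, c_2 = M_2/2 = 137/5, d_2 = (M_3 - M_2)/(6h_2) = -187/10. So p'(1) = -7/10.

-0.7000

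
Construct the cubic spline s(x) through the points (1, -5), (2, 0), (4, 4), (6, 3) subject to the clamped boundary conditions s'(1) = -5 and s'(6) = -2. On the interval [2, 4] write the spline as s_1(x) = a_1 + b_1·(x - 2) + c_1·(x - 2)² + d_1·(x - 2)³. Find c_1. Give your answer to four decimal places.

With M_i denoting the second derivative at x_i, h_i = 1, 2, 2, and Δ_i = (y_(i+1) − y_i)/h_i = 5, 2, -1/2:
  1·M_0 + 6·M_1 + 2·M_2 = 6(Δ_1 - Δ_0) = -18
  2·M_1 + 8·M_2 + 2·M_3 = 6(Δ_2 - Δ_1) = -15
Clamped end conditions give two more equations: 2h_0·M_0 + h_0·M_1 = 6(Δ_0 - s'(1)) = 60 and h_2·M_2 + 2h_2·M_3 = 6(s'(6) - Δ_2) = -9.
Solving: M_0 = 795/23, M_1 = -210/23, M_2 = 51/46, M_3 = -129/46.
On [2, 4], with s_1(x) = a_1 + b_1·(x - 2) + c_1·(x - 2)² + d_1·(x - 2)³: c_1 = M_1/2 = -105/23, d_1 = (M_2 - M_1)/(6h_1) = 157/184, b_1 = Δ_1 - h_1(2M_1 + M_2)/6 = 355/46.

-4.5652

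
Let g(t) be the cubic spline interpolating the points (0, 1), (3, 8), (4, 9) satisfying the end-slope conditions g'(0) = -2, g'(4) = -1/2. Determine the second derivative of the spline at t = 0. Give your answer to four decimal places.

5.7083

Write m_i for g''(x_i). With h_i = 3, 1 and divided differences Δ_i = 7/3, 1, the continuity of g' gives the tridiagonal system
  3·m_0 + 8·m_1 + 1·m_2 = 6(Δ_1 - Δ_0) = -8
Clamped end conditions give two more equations: 2h_0·m_0 + h_0·m_1 = 6(Δ_0 - g'(0)) = 26 and h_1·m_1 + 2h_1·m_2 = 6(g'(4) - Δ_1) = -9.
Solving the tridiagonal system: m_0 = 137/24, m_1 = -11/4, m_2 = -25/8.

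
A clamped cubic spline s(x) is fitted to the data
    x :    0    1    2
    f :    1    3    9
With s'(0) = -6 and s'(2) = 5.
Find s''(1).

Put m_i = s'' at the i-th knot. Here h = (1, 1) and Δ = (2, 6), so the interior equations h_(i-1)·m_(i-1) + 2(h_(i-1)+h_i)·m_i + h_i·m_(i+1) = 6(Δ_i − Δ_(i-1)) read
  1·m_0 + 4·m_1 + 1·m_2 = 6(Δ_1 - Δ_0) = 24
Clamped end conditions give two more equations: 2h_0·m_0 + h_0·m_1 = 6(Δ_0 - s'(0)) = 48 and h_1·m_1 + 2h_1·m_2 = 6(s'(2) - Δ_1) = -6.
Hence m_0 = 47/2, m_1 = 1, m_2 = -7/2.

1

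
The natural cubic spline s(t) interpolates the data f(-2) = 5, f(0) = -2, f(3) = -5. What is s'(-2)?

Write σ_i for s''(x_i). With h_i = 2, 3 and divided differences Δ_i = -7/2, -1, the continuity of s' gives the tridiagonal system
  2·σ_0 + 10·σ_1 + 3·σ_2 = 6(Δ_1 - Δ_0) = 15
Natural end conditions: σ_0 = σ_2 = 0.
Solving the tridiagonal system: σ_0 = 0, σ_1 = 3/2, σ_2 = 0.
On [-2, 0], s'(t) = b_0 + 2c_0·(t + 2) + 3d_0·(t + 2)² with b_0 = Δ_0 - h_0(2σ_0 + σ_1)/6 = -4, c_0 = σ_0/2 = 0, d_0 = (σ_1 - σ_0)/(6h_0) = 1/8. So s'(-2) = -4.

-4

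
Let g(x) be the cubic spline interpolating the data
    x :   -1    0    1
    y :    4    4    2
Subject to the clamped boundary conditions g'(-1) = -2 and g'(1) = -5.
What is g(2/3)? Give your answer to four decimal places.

Let m_i = g''(x_i). Step sizes h_i = 1, 1; slopes of the chords Δ_i = (y_(i+1) - y_i)/h_i = 0, -2.
  1·m_0 + 4·m_1 + 1·m_2 = 6(Δ_1 - Δ_0) = -12
Clamped end conditions give two more equations: 2h_0·m_0 + h_0·m_1 = 6(Δ_0 - g'(-1)) = 12 and h_1·m_1 + 2h_1·m_2 = 6(g'(1) - Δ_1) = -18.
Hence m_0 = 15/2, m_1 = -3, m_2 = -15/2.
On [0, 1], g(x) = 4 + 1/4·x - 3/2·x² - 3/4·x³.
With x = 2/3: g(2/3) = 59/18.

3.2778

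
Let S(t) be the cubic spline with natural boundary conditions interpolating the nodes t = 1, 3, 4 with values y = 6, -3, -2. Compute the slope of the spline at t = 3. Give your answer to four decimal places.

With M_i denoting the second derivative at x_i, h_i = 2, 1, and Δ_i = (y_(i+1) − y_i)/h_i = -9/2, 1:
  2·M_0 + 6·M_1 + 1·M_2 = 6(Δ_1 - Δ_0) = 33
Natural end conditions: M_0 = M_2 = 0.
Solving: M_0 = 0, M_1 = 11/2, M_2 = 0.
On [3, 4], S'(t) = b_1 + 2c_1·(t - 3) + 3d_1·(t - 3)² with b_1 = Δ_1 - h_1(2M_1 + M_2)/6 = -5/6, c_1 = M_1/2 = 11/4, d_1 = (M_2 - M_1)/(6h_1) = -11/12. So S'(3) = -5/6.

-0.8333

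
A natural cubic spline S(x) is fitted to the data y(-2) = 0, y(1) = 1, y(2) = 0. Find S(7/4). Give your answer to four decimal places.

0.2891

With m_i denoting the second derivative at x_i, h_i = 3, 1, and Δ_i = (y_(i+1) − y_i)/h_i = 1/3, -1:
  3·m_0 + 8·m_1 + 1·m_2 = 6(Δ_1 - Δ_0) = -8
Natural end conditions: m_0 = m_2 = 0.
Solving: m_0 = 0, m_1 = -1, m_2 = 0.
On [1, 2], S(x) = 1 - 2/3·(x - 1) - 1/2·(x - 1)² + 1/6·(x - 1)³.
With (x - 1) = 3/4: S(7/4) = 37/128.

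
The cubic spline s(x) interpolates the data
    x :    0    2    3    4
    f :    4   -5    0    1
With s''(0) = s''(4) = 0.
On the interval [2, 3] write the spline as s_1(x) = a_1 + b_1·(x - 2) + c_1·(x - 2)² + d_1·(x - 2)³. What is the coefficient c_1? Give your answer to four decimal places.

5.4783

Put m_i = s'' at the i-th knot. Here h = (2, 1, 1) and Δ = (-9/2, 5, 1), so the interior equations h_(i-1)·m_(i-1) + 2(h_(i-1)+h_i)·m_i + h_i·m_(i+1) = 6(Δ_i − Δ_(i-1)) read
  2·m_0 + 6·m_1 + 1·m_2 = 6(Δ_1 - Δ_0) = 57
  1·m_1 + 4·m_2 + 1·m_3 = 6(Δ_2 - Δ_1) = -24
Natural end conditions: m_0 = m_3 = 0.
Forward elimination and back-substitution give m_0 = 0, m_1 = 252/23, m_2 = -201/23, m_3 = 0.
On [2, 3], with s_1(x) = a_1 + b_1·(x - 2) + c_1·(x - 2)² + d_1·(x - 2)³: c_1 = m_1/2 = 126/23, d_1 = (m_2 - m_1)/(6h_1) = -151/46, b_1 = Δ_1 - h_1(2m_1 + m_2)/6 = 129/46.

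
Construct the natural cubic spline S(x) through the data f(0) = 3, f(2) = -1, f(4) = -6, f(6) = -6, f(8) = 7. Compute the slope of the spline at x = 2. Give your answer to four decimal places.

-2.3929

Let σ_i = S''(x_i). Step sizes h_i = 2, 2, 2, 2; slopes of the chords Δ_i = (y_(i+1) - y_i)/h_i = -2, -5/2, 0, 13/2.
  2·σ_0 + 8·σ_1 + 2·σ_2 = 6(Δ_1 - Δ_0) = -3
  2·σ_1 + 8·σ_2 + 2·σ_3 = 6(Δ_2 - Δ_1) = 15
  2·σ_2 + 8·σ_3 + 2·σ_4 = 6(Δ_3 - Δ_2) = 39
Natural end conditions: σ_0 = σ_4 = 0.
Hence σ_0 = 0, σ_1 = -33/56, σ_2 = 6/7, σ_3 = 261/56, σ_4 = 0.
On [2, 4], S'(x) = b_1 + 2c_1·(x - 2) + 3d_1·(x - 2)² with b_1 = Δ_1 - h_1(2σ_1 + σ_2)/6 = -67/28, c_1 = σ_1/2 = -33/112, d_1 = (σ_2 - σ_1)/(6h_1) = 27/224. So S'(2) = -67/28.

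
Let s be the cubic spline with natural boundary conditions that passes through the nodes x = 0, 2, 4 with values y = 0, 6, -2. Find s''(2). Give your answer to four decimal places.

-5.2500

Let m_i = s''(x_i). Step sizes h_i = 2, 2; slopes of the chords Δ_i = (y_(i+1) - y_i)/h_i = 3, -4.
  2·m_0 + 8·m_1 + 2·m_2 = 6(Δ_1 - Δ_0) = -42
Natural end conditions: m_0 = m_2 = 0.
Hence m_0 = 0, m_1 = -21/4, m_2 = 0.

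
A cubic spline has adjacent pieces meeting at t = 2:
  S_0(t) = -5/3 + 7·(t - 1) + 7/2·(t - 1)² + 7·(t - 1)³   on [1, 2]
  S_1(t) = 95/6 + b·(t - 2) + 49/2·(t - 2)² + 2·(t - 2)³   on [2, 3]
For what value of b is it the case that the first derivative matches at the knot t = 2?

S_0'(t) = 7 + 7·(t - 1) + 21·(t - 1)², so S_0'(2) = 35. On the right, S_1'(2) = b, so b = 35.

35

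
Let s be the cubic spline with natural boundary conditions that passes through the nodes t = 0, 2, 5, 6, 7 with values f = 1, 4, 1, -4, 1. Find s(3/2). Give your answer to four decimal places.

3.2476

With M_i denoting the second derivative at x_i, h_i = 2, 3, 1, 1, and Δ_i = (y_(i+1) − y_i)/h_i = 3/2, -1, -5, 5:
  2·M_0 + 10·M_1 + 3·M_2 = 6(Δ_1 - Δ_0) = -15
  3·M_1 + 8·M_2 + 1·M_3 = 6(Δ_2 - Δ_1) = -24
  1·M_2 + 4·M_3 + 1·M_4 = 6(Δ_3 - Δ_2) = 60
Natural end conditions: M_0 = M_4 = 0.
Solving the tridiagonal system: M_0 = 0, M_1 = 3/274, M_2 = -690/137, M_3 = 4455/274, M_4 = 0.
On [0, 2], s(t) = 1 + 205/137·t + 0·t² + 1/1096·t³.
With t = 3/2: s(3/2) = 28475/8768.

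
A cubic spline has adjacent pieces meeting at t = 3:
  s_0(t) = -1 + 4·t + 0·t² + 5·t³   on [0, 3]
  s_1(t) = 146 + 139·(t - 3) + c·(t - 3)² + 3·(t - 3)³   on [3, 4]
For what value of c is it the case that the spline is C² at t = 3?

45

s_0''(t) = 0 + 30·t, so s_0''(3) = 90. On the right, s_1''(3) = 2c, so c = 45.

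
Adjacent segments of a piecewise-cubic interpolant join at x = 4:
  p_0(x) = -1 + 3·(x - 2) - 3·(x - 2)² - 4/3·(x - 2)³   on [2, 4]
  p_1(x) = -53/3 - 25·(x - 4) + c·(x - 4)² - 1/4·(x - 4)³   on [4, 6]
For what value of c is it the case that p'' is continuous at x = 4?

p_0''(x) = -6 - 8·(x - 2), so p_0''(4) = -22. On the right, p_1''(4) = 2c, so c = -11.

-11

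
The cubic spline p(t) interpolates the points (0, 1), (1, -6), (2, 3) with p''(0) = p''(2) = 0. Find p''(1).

Put σ_i = p'' at the i-th knot. Here h = (1, 1) and Δ = (-7, 9), so the interior equations h_(i-1)·σ_(i-1) + 2(h_(i-1)+h_i)·σ_i + h_i·σ_(i+1) = 6(Δ_i − Δ_(i-1)) read
  1·σ_0 + 4·σ_1 + 1·σ_2 = 6(Δ_1 - Δ_0) = 96
Natural end conditions: σ_0 = σ_2 = 0.
Solving: σ_0 = 0, σ_1 = 24, σ_2 = 0.

24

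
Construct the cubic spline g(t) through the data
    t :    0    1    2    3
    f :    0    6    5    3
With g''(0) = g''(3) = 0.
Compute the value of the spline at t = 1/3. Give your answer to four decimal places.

2.5333

With M_i denoting the second derivative at x_i, h_i = 1, 1, 1, and Δ_i = (y_(i+1) − y_i)/h_i = 6, -1, -2:
  1·M_0 + 4·M_1 + 1·M_2 = 6(Δ_1 - Δ_0) = -42
  1·M_1 + 4·M_2 + 1·M_3 = 6(Δ_2 - Δ_1) = -6
Natural end conditions: M_0 = M_3 = 0.
Forward elimination and back-substitution give M_0 = 0, M_1 = -54/5, M_2 = 6/5, M_3 = 0.
On [0, 1], g(t) = 0 + 39/5·t + 0·t² - 9/5·t³.
With t = 1/3: g(1/3) = 38/15.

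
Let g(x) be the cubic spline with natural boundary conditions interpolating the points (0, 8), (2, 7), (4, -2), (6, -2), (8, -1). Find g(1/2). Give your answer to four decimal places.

Put m_i = g'' at the i-th knot. Here h = (2, 2, 2, 2) and Δ = (-1/2, -9/2, 0, 1/2), so the interior equations h_(i-1)·m_(i-1) + 2(h_(i-1)+h_i)·m_i + h_i·m_(i+1) = 6(Δ_i − Δ_(i-1)) read
  2·m_0 + 8·m_1 + 2·m_2 = 6(Δ_1 - Δ_0) = -24
  2·m_1 + 8·m_2 + 2·m_3 = 6(Δ_2 - Δ_1) = 27
  2·m_2 + 8·m_3 + 2·m_4 = 6(Δ_3 - Δ_2) = 3
Natural end conditions: m_0 = m_4 = 0.
Hence m_0 = 0, m_1 = -465/112, m_2 = 129/28, m_3 = -87/112, m_4 = 0.
On [0, 2], g(x) = 8 + 99/112·x + 0·x² - 155/448·x³.
With x = 1/2: g(1/2) = 30101/3584.

8.3987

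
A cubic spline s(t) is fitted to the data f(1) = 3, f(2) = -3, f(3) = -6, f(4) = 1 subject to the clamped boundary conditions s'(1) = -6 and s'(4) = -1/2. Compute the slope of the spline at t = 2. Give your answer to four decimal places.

Let M_i = s''(x_i). Step sizes h_i = 1, 1, 1; slopes of the chords Δ_i = (y_(i+1) - y_i)/h_i = -6, -3, 7.
  1·M_0 + 4·M_1 + 1·M_2 = 6(Δ_1 - Δ_0) = 18
  1·M_1 + 4·M_2 + 1·M_3 = 6(Δ_2 - Δ_1) = 60
Clamped end conditions give two more equations: 2h_0·M_0 + h_0·M_1 = 6(Δ_0 - s'(1)) = 0 and h_2·M_2 + 2h_2·M_3 = 6(s'(4) - Δ_2) = -45.
Solving: M_0 = 13/15, M_1 = -26/15, M_2 = 361/15, M_3 = -518/15.
On [2, 3], s'(t) = b_1 + 2c_1·(t - 2) + 3d_1·(t - 2)² with b_1 = Δ_1 - h_1(2M_1 + M_2)/6 = -193/30, c_1 = M_1/2 = -13/15, d_1 = (M_2 - M_1)/(6h_1) = 43/10. So s'(2) = -193/30.

-6.4333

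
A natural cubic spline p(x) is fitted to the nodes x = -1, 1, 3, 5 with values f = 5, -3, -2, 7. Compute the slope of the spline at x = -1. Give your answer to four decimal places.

Put m_i = p'' at the i-th knot. Here h = (2, 2, 2) and Δ = (-4, 1/2, 9/2), so the interior equations h_(i-1)·m_(i-1) + 2(h_(i-1)+h_i)·m_i + h_i·m_(i+1) = 6(Δ_i − Δ_(i-1)) read
  2·m_0 + 8·m_1 + 2·m_2 = 6(Δ_1 - Δ_0) = 27
  2·m_1 + 8·m_2 + 2·m_3 = 6(Δ_2 - Δ_1) = 24
Natural end conditions: m_0 = m_3 = 0.
Solving the tridiagonal system: m_0 = 0, m_1 = 14/5, m_2 = 23/10, m_3 = 0.
On [-1, 1], p'(x) = b_0 + 2c_0·(x + 1) + 3d_0·(x + 1)² with b_0 = Δ_0 - h_0(2m_0 + m_1)/6 = -74/15, c_0 = m_0/2 = 0, d_0 = (m_1 - m_0)/(6h_0) = 7/30. So p'(-1) = -74/15.

-4.9333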